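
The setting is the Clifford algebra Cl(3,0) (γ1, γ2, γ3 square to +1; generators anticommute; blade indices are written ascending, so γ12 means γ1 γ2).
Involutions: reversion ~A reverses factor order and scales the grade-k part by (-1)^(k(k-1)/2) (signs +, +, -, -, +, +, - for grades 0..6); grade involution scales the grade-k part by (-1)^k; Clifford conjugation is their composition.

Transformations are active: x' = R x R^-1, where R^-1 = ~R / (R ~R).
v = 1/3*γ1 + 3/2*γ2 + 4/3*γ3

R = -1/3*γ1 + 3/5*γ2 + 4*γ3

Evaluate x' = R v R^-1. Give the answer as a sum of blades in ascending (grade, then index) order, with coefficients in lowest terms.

~R = -1/3*γ1 + 3/5*γ2 + 4*γ3, and R ~R = 3706/225, so R^-1 = ~R / (3706/225).
R v = 551/90 - 7/10*γ12 - 16/9*γ13 - 26/5*γ23
Answer: -6461/11118*γ1 - 1953/1853*γ2 + 9118/5559*γ3


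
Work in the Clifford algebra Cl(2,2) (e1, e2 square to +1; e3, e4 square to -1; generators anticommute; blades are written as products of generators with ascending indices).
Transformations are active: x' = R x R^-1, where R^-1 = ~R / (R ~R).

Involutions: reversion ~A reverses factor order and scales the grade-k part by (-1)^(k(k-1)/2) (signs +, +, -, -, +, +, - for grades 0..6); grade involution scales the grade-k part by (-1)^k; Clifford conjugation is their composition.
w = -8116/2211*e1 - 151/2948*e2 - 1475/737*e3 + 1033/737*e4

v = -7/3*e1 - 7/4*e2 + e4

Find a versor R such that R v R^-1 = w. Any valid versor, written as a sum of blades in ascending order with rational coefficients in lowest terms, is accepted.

Take R = v + w = -4425/737*e1 - 2655/1474*e2 - 1475/737*e3 + 1770/737*e4. Because q(v) = q(w) = 1081/144, conjugation by R sends v exactly to w.
Answer: -4425/737*e1 - 2655/1474*e2 - 1475/737*e3 + 1770/737*e4


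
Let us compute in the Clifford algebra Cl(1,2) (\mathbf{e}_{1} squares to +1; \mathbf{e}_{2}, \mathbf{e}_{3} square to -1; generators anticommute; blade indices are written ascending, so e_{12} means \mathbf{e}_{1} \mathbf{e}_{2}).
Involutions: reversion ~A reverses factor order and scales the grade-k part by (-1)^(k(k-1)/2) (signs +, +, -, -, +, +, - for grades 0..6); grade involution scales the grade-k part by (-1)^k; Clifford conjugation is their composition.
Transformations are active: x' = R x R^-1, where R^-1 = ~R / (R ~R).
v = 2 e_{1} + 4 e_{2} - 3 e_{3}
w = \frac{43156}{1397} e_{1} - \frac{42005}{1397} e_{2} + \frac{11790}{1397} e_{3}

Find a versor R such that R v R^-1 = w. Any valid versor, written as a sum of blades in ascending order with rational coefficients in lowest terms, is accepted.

Construction: equal norms (both -21) license R = v + w = \frac{45950}{1397} e_{1} - \frac{36417}{1397} e_{2} + \frac{7599}{1397} e_{3} — nothing changes along that direction, while (v - w)/2 changes sign, so v maps onto w.
Answer: \frac{45950}{1397} e_{1} - \frac{36417}{1397} e_{2} + \frac{7599}{1397} e_{3}


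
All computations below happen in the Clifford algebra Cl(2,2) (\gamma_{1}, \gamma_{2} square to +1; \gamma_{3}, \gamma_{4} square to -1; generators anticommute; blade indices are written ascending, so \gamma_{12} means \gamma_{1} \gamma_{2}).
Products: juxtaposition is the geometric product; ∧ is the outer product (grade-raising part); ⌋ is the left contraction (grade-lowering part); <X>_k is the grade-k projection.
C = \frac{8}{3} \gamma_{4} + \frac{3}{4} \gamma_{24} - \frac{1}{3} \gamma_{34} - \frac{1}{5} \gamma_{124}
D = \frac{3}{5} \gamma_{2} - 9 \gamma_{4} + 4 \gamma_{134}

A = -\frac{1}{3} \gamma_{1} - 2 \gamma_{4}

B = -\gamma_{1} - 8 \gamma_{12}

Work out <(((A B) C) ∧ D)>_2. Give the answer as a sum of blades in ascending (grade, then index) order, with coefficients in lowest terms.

step 1: \frac{1}{3} + \frac{8}{3} \gamma_{2} - 2 \gamma_{14} + 16 \gamma_{124}
step 2: -\frac{16}{5} + \frac{52}{3} \gamma_{1} - \frac{2}{5} \gamma_{2} + \frac{26}{9} \gamma_{4} - \frac{265}{6} \gamma_{12} + \frac{2}{3} \gamma_{13} + \frac{8}{15} \gamma_{14} + \frac{265}{36} \gamma_{24} - \frac{1}{9} \gamma_{34} - \frac{16}{3} \gamma_{123} - \frac{1}{15} \gamma_{124} - \frac{8}{9} \gamma_{234}
step 3: -\frac{48}{25} \gamma_{2} + \frac{144}{5} \gamma_{4} + \frac{52}{5} \gamma_{12} - 156 \gamma_{14} + \frac{28}{15} \gamma_{24} - \frac{2}{5} \gamma_{123} + \frac{19859}{50} \gamma_{124} - \frac{94}{5} \gamma_{134} - \frac{1}{15} \gamma_{234} + \frac{248}{5} \gamma_{1234}
step 4: \frac{52}{5} \gamma_{12} - 156 \gamma_{14} + \frac{28}{15} \gamma_{24}
Answer: \frac{52}{5} \gamma_{12} - 156 \gamma_{14} + \frac{28}{15} \gamma_{24}


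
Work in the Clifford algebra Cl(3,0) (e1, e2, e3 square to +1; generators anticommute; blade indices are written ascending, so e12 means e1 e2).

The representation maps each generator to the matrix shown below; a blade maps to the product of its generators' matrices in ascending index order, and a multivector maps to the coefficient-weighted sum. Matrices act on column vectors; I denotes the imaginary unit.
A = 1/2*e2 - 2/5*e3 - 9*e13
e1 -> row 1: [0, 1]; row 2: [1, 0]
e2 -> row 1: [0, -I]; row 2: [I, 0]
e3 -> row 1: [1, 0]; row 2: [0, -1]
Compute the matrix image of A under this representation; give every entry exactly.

Bivector images (products of the table entries): rho(e13) = rho(e1)rho(e3) = row 1: [0, -1]; row 2: [1, 0].
M = (1/2)*rho(e2) + (-2/5)*rho(e3) + (-9)*rho(e13), summed entrywise:
Answer: row 1: [-2/5, 9 - I/2]; row 2: [-9 + I/2, 2/5]


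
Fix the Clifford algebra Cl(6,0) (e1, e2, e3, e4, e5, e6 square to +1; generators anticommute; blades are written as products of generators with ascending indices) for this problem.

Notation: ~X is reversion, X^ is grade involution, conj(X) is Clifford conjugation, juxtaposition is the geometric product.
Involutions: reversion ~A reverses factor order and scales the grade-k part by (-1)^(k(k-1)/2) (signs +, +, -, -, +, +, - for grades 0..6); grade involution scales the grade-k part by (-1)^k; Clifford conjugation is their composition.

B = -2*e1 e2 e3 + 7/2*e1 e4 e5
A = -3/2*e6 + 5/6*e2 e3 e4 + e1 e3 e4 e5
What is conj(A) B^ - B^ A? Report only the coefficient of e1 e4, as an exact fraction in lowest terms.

first term: -7/2*e3 + 5/3*e1 e4 + 2*e2 e4 e5 + 35/12*e1 e2 e3 e5 - 3*e1 e2 e3 e6 + 21/4*e1 e4 e5 e6
second term: 7/2*e3 - 5/3*e1 e4 + 2*e2 e4 e5 + 35/12*e1 e2 e3 e5 - 3*e1 e2 e3 e6 + 21/4*e1 e4 e5 e6
Answer: 10/3


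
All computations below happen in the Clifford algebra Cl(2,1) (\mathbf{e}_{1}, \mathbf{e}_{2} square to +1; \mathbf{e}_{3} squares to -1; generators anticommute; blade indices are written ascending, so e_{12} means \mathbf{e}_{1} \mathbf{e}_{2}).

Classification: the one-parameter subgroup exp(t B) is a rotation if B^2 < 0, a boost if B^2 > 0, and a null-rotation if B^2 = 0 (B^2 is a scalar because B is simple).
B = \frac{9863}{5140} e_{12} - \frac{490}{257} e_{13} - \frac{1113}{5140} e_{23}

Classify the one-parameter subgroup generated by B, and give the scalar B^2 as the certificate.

B^2 term by term: the squares give (\frac{9863}{5140})^2*(e_{12})^2 + (-\frac{490}{257})^2*(e_{13})^2 + (-\frac{1113}{5140})^2*(e_{23})^2 = \frac{97278769}{26419600}*(-1) + \frac{240100}{66049}*(+1) + \frac{1238769}{26419600}*(+1) = 0 (each basis 2-blade squares to minus the product of its generators' squares); cross terms between blades sharing an index anticommute and cancel. So B^2 = 0.
Answer: null-rotation, certificate B^2 = 0. Because 0 is invariant under every versor sandwich, the classification follows from its sign alone.


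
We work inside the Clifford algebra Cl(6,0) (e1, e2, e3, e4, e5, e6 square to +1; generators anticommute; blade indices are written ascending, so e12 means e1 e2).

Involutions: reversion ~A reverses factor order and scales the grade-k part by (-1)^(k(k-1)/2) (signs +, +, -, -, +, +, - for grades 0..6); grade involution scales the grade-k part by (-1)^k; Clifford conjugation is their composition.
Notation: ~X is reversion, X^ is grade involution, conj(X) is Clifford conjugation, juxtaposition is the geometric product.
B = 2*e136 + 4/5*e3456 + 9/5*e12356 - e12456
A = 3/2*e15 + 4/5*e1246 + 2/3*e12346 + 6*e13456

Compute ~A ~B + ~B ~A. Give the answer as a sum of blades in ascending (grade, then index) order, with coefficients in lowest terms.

first term: 24/5*e1 + 4/5*e5 + 6*e23 + 142/15*e24 + 2/3*e35 + 66/5*e45 + 8/15*e125 + 8/5*e234 + 27/10*e236 - 3/2*e246 + 36/25*e345 + 3*e356 + 16/25*e1235 - 6/5*e1346
second term: 24/5*e1 + 4/5*e5 - 6*e23 - 182/15*e24 - 2/3*e35 + 54/5*e45 - 8/15*e125 + 8/5*e234 + 27/10*e236 - 3/2*e246 - 36/25*e345 - 3*e356 + 16/25*e1235 + 6/5*e1346
Answer: 48/5*e1 + 8/5*e5 - 8/3*e24 + 24*e45 + 16/5*e234 + 27/5*e236 - 3*e246 + 32/25*e1235


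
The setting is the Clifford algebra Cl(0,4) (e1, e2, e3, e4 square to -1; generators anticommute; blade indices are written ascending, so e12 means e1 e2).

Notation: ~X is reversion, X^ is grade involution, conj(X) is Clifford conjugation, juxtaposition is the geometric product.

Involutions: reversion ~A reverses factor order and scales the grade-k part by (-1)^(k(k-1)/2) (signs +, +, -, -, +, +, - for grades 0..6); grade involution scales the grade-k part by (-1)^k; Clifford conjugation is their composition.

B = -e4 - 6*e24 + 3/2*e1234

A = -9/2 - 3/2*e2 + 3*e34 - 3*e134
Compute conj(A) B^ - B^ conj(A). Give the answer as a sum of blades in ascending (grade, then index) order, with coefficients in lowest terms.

first term: -9/2*e2 + 3*e3 + 9/2*e4 + 9/2*e12 + 3*e13 - 18*e23 + 57/2*e24 - 18*e123 + 9/4*e134 - 27/4*e1234
second term: 9/2*e2 - 3*e3 - 27/2*e4 + 9/2*e12 + 3*e13 + 18*e23 + 51/2*e24 + 18*e123 - 9/4*e134 - 27/4*e1234
Answer: -9*e2 + 6*e3 + 18*e4 - 36*e23 + 3*e24 - 36*e123 + 9/2*e134


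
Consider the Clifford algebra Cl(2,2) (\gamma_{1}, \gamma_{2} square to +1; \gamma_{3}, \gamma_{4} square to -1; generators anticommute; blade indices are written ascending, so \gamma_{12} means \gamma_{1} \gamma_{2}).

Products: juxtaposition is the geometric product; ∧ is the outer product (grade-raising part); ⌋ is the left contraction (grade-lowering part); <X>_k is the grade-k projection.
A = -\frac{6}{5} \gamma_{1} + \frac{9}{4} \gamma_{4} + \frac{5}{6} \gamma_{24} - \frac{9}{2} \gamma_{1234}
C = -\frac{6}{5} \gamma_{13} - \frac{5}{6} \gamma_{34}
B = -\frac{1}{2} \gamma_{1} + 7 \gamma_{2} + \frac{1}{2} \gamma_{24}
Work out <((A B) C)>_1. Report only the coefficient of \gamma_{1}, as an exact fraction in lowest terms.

step 1: \frac{61}{60} + \frac{9}{8} \gamma_{2} - \frac{35}{6} \gamma_{4} - \frac{42}{5} \gamma_{12} + \frac{9}{4} \gamma_{13} + \frac{9}{8} \gamma_{14} - \frac{63}{4} \gamma_{24} - \frac{61}{60} \gamma_{124} - \frac{63}{2} \gamma_{134} - \frac{9}{4} \gamma_{234}
step 2: -\frac{27}{10} - \frac{105}{4} \gamma_{1} - \frac{15}{8} \gamma_{2} + \frac{175}{36} \gamma_{3} + \frac{189}{5} \gamma_{4} - \frac{863}{400} \gamma_{13} + \frac{15}{8} \gamma_{14} + \frac{609}{200} \gamma_{23} - \frac{791}{360} \gamma_{34} + \frac{791}{360} \gamma_{123} - \frac{27}{10} \gamma_{124} + 7 \gamma_{134} - \frac{863}{400} \gamma_{234} - \frac{119}{10} \gamma_{1234}
step 3: -\frac{105}{4} \gamma_{1} - \frac{15}{8} \gamma_{2} + \frac{175}{36} \gamma_{3} + \frac{189}{5} \gamma_{4}
Answer: -\frac{105}{4}


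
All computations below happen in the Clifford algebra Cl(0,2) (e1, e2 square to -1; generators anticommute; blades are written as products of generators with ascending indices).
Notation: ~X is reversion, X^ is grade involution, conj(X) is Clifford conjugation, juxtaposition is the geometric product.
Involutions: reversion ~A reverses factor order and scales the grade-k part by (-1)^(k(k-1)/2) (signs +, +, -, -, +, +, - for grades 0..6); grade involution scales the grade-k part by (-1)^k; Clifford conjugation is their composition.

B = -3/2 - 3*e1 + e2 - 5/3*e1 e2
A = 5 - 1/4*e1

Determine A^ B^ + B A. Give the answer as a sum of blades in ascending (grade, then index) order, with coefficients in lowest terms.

first term: -33/4 + 117/8*e1 - 55/12*e2 - 103/12*e1 e2
second term: -33/4 - 117/8*e1 + 65/12*e2 - 97/12*e1 e2
Answer: -33/2 + 5/6*e2 - 50/3*e1 e2


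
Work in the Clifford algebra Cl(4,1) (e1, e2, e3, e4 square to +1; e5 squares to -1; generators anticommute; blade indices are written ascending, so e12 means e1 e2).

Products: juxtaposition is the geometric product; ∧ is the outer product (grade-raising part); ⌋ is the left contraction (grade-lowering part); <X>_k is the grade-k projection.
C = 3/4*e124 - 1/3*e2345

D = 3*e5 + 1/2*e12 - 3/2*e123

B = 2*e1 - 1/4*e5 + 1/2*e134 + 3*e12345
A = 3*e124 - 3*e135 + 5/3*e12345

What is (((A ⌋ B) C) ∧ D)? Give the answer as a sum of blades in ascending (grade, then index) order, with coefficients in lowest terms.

step 1: -5 + 9*e24 + 9*e35
step 2: -27/4*e1 + 3*e24 - 3*e35 - 15/4*e124 + 5/3*e2345 - 27/4*e12345
step 3: -81/4*e15 + 9*e245 - 3/2*e1235 - 45/4*e1245
Answer: -81/4*e15 + 9*e245 - 3/2*e1235 - 45/4*e1245


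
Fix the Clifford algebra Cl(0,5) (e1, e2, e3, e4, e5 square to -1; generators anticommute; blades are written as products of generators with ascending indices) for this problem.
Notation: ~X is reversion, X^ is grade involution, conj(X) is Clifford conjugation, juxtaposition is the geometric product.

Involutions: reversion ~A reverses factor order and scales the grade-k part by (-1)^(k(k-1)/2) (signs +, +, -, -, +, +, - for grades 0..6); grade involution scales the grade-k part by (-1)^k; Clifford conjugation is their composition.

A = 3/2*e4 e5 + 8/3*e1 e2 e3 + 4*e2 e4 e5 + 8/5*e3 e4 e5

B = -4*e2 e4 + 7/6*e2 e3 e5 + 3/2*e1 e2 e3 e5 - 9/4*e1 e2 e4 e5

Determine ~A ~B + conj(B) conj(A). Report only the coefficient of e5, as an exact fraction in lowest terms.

first term: -9*e1 + 12*e5 - 27/8*e1 e2 - 28/9*e1 e5 - 28/15*e2 e4 - 6*e2 e5 + 14/3*e3 e4 - 18/5*e1 e2 e3 - 12/5*e1 e2 e4 - 14/3*e1 e3 e4 - 7/4*e2 e3 e4 + 32/5*e2 e3 e5 - 6*e3 e4 e5 + 9/4*e1 e2 e3 e4
second term: -9*e1 - 20*e5 - 27/8*e1 e2 + 28/9*e1 e5 + 28/15*e2 e4 + 6*e2 e5 - 14/3*e3 e4 + 18/5*e1 e2 e3 + 12/5*e1 e2 e4 - 50/3*e1 e3 e4 - 7/4*e2 e3 e4 + 32/5*e2 e3 e5 + 6*e3 e4 e5 - 9/4*e1 e2 e3 e4
Answer: -8


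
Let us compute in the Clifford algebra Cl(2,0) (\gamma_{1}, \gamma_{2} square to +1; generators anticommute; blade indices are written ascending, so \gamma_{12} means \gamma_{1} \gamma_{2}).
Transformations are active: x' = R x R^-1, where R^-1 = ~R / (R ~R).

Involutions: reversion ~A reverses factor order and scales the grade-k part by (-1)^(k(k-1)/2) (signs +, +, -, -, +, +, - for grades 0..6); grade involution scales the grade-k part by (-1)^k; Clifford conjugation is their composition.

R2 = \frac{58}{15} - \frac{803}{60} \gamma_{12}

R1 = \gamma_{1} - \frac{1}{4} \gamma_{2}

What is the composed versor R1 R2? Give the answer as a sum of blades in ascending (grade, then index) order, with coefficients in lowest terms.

Distribute over the terms of R1 (each basis-blade product reordered to ascending indices, repeated generators contracted through their squares):
(\gamma_{1}) R2 = \frac{58}{15} \gamma_{1} - \frac{803}{60} \gamma_{2}
(-\frac{1}{4} \gamma_{2}) R2 = -\frac{803}{240} \gamma_{1} - \frac{29}{30} \gamma_{2}
Summing the partial products and collecting blades:
Answer: \frac{25}{48} \gamma_{1} - \frac{287}{20} \gamma_{2}


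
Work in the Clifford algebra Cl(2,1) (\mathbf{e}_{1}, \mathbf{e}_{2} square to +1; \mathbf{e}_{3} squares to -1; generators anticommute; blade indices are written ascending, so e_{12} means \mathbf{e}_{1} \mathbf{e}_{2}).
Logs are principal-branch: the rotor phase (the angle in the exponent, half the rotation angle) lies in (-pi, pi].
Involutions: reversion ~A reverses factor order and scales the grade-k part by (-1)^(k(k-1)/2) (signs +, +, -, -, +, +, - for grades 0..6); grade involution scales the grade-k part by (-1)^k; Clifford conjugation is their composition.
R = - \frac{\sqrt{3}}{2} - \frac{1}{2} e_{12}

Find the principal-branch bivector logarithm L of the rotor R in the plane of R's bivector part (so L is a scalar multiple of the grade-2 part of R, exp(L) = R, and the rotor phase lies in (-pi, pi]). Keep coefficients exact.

The scalar part of R is - \frac{\sqrt{3}}{2}, and that scalar determines the rotor phase on the principal branch; recovering the unit plane as bivector-part over sine of the phase gives L = phase * plane.
Concretely: cos(phase) = - \frac{\sqrt{3}}{2} gives phase = ±\frac{5 \pi}{6}, and since phase/sin(phase) is even the sign is immaterial: L = (phase/sin(phase)) * <R>_2 = (\frac{5 \pi}{3}) * <R>_2.
Answer: - \frac{5 \pi}{6} e_{12}


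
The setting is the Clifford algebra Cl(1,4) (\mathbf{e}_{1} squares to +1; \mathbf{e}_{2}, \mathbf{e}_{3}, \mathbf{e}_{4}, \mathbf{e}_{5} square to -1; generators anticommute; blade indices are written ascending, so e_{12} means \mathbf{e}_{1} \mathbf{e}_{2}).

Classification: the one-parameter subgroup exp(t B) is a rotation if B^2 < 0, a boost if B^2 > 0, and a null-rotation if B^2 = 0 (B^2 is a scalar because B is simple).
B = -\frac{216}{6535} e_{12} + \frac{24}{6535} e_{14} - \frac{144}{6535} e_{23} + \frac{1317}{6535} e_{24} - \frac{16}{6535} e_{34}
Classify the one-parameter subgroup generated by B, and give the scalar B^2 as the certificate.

B^2 term by term: the squares give (-\frac{216}{6535})^2*(e_{12})^2 + (\frac{24}{6535})^2*(e_{14})^2 + (-\frac{144}{6535})^2*(e_{23})^2 + (\frac{1317}{6535})^2*(e_{24})^2 + (-\frac{16}{6535})^2*(e_{34})^2 = \frac{46656}{42706225}*(+1) + \frac{576}{42706225}*(+1) + \frac{20736}{42706225}*(-1) + \frac{1734489}{42706225}*(-1) + \frac{256}{42706225}*(-1) = -\frac{1}{25} (each basis 2-blade squares to minus the product of its generators' squares); cross terms between blades sharing an index anticommute and cancel; the commuting (index-disjoint) pairs give grade-4 terms 2*c*c'*(blade product), which cancel blade by blade — e_{1234}: \frac{6912}{42706225} - \frac{6912}{42706225} = 0 — confirming B is simple. So B^2 = -\frac{1}{25}.
Answer: rotation, certificate B^2 = -\frac{1}{25}. Check the certificate: B^2 = -\frac{1}{25}, and that sign is decisive whatever form B takes.


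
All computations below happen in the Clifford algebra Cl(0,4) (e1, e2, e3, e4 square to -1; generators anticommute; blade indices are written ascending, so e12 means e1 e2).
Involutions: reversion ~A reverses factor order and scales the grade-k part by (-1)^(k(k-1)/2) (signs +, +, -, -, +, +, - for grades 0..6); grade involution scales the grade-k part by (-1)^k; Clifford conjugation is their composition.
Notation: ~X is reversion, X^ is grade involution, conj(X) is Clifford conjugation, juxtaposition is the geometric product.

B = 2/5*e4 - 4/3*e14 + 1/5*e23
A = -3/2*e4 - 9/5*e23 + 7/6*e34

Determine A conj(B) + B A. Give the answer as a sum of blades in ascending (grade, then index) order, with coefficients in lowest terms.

first term: -24/25 - 2*e1 + 7/15*e3 - 14/9*e13 - 7/30*e24 + 51/50*e234 - 12/5*e1234
second term: 24/25 - 2*e1 + 7/15*e3 - 14/9*e13 - 7/30*e24 - 51/50*e234 + 12/5*e1234
Answer: -4*e1 + 14/15*e3 - 28/9*e13 - 7/15*e24


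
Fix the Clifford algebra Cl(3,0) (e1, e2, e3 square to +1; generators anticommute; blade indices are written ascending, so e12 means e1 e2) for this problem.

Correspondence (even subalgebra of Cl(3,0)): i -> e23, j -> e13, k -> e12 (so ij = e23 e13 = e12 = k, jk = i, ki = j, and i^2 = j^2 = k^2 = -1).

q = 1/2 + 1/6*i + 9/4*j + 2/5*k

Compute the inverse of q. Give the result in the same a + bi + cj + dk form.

In blades: q = 1/2 + 2/5*e12 + 9/4*e13 + 1/6*e23.
With qbar = 1/2 - 2/5*e12 - 9/4*e13 - 1/6*e23 (scalar fixed, mapped units negated), q qbar = 19801/3600 (the sum of squared coefficients), so q^-1 = qbar / (19801/3600) = 1800/19801 - 1440/19801*e12 - 8100/19801*e13 - 600/19801*e23; translating back:
Answer: 1800/19801 - 600/19801*i - 8100/19801*j - 1440/19801*k


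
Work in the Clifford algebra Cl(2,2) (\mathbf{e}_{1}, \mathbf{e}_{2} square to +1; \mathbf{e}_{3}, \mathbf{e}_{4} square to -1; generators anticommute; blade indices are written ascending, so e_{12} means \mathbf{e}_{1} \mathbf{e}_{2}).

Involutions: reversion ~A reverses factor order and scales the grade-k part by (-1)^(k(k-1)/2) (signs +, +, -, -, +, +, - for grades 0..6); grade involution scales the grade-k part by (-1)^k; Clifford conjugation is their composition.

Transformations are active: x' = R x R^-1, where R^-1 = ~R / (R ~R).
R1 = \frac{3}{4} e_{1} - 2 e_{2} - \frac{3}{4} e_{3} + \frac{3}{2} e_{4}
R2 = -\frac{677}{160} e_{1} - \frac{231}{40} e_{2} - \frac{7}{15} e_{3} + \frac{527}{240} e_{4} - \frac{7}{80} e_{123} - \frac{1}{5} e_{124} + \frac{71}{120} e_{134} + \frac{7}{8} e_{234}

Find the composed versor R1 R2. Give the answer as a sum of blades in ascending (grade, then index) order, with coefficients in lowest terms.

Distribute over the terms of R1 (each basis-blade product reordered to ascending indices, repeated generators contracted through their squares):
(\frac{3}{4} e_{1}) R2 = -\frac{2031}{640} - \frac{693}{160} e_{12} - \frac{7}{20} e_{13} + \frac{527}{320} e_{14} - \frac{21}{320} e_{23} - \frac{3}{20} e_{24} + \frac{71}{160} e_{34} + \frac{21}{32} e_{1234}
(-2 e_{2}) R2 = \frac{231}{20} - \frac{677}{80} e_{12} - \frac{7}{40} e_{13} - \frac{2}{5} e_{14} + \frac{14}{15} e_{23} - \frac{527}{120} e_{24} - \frac{7}{4} e_{34} + \frac{71}{60} e_{1234}
(-\frac{3}{4} e_{3}) R2 = -\frac{7}{20} - \frac{21}{320} e_{12} - \frac{2031}{640} e_{13} - \frac{71}{160} e_{14} - \frac{693}{160} e_{23} - \frac{21}{32} e_{24} - \frac{527}{320} e_{34} + \frac{3}{20} e_{1234}
(\frac{3}{2} e_{4}) R2 = -\frac{527}{160} + \frac{3}{10} e_{12} - \frac{71}{80} e_{13} + \frac{2031}{320} e_{14} - \frac{21}{16} e_{23} + \frac{693}{80} e_{24} + \frac{7}{10} e_{34} + \frac{21}{160} e_{1234}
Summing the partial products and collecting blades:
Answer: \frac{3029}{640} - \frac{4019}{320} e_{12} - \frac{587}{128} e_{13} + \frac{143}{20} e_{14} - \frac{917}{192} e_{23} + \frac{1663}{480} e_{24} - \frac{721}{320} e_{34} + \frac{509}{240} e_{1234}


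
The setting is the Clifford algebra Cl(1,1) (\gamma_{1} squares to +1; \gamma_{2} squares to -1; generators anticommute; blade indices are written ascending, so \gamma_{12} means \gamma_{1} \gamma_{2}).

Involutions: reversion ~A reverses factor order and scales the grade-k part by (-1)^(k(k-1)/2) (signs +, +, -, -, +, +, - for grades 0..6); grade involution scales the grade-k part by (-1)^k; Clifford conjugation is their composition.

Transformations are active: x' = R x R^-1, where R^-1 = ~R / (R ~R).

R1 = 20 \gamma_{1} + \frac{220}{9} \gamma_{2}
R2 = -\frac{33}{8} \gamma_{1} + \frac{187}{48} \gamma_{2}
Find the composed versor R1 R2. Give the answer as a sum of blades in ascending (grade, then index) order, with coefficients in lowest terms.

Distribute over the terms of R1 (each basis-blade product reordered to ascending indices, repeated generators contracted through their squares):
(20 \gamma_{1}) R2 = -\frac{165}{2} + \frac{935}{12} \gamma_{12}
(\frac{220}{9} \gamma_{2}) R2 = -\frac{10285}{108} + \frac{605}{6} \gamma_{12}
Summing the partial products and collecting blades:
Answer: -\frac{19195}{108} + \frac{715}{4} \gamma_{12}


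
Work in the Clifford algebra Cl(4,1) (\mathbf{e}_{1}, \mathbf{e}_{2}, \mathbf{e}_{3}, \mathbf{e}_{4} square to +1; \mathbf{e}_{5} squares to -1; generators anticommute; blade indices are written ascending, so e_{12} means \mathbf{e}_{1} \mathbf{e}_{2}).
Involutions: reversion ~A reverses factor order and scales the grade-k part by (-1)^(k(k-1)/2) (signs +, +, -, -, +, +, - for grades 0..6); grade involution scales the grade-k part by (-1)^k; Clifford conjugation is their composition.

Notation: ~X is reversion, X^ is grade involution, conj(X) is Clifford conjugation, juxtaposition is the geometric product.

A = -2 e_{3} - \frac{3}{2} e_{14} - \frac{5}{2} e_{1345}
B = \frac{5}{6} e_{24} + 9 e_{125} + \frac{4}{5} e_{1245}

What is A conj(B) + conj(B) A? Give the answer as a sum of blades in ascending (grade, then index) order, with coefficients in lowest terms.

first term: -\frac{5}{4} e_{12} - 2 e_{23} - \frac{6}{5} e_{25} + \frac{125}{6} e_{234} - \frac{27}{2} e_{245} - \frac{191}{12} e_{1235} - \frac{8}{5} e_{12345}
second term: \frac{5}{4} e_{12} + 2 e_{23} - \frac{6}{5} e_{25} + \frac{125}{6} e_{234} + \frac{27}{2} e_{245} + \frac{191}{12} e_{1235} - \frac{8}{5} e_{12345}
Answer: -\frac{12}{5} e_{25} + \frac{125}{3} e_{234} - \frac{16}{5} e_{12345}


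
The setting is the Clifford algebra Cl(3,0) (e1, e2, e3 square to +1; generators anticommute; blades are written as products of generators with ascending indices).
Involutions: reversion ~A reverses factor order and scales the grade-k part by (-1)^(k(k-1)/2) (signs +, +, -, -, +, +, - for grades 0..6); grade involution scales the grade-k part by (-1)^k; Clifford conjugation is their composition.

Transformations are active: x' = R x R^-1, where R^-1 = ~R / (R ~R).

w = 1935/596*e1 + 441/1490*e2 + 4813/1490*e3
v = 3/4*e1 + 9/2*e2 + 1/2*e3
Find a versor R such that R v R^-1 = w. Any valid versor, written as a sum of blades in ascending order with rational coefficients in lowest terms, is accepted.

The midline construction: v and w both square to 337/16, so reflecting in their sum 1191/298*e1 + 3573/745*e2 + 2779/745*e3 exchanges them.
Answer: 1191/298*e1 + 3573/745*e2 + 2779/745*e3


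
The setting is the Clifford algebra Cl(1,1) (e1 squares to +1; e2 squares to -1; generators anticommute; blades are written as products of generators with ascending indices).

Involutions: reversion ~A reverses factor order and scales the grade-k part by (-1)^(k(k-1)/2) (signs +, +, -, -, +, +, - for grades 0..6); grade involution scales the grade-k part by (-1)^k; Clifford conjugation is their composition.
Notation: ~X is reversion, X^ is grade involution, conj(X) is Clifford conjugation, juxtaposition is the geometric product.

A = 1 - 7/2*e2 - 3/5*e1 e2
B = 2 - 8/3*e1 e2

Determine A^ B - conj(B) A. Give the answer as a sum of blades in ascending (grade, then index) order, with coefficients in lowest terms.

first term: 18/5 - 28/3*e1 + 7*e2 - 58/15*e1 e2
second term: 2/5 + 28/3*e1 - 7*e2 + 22/15*e1 e2
Answer: 16/5 - 56/3*e1 + 14*e2 - 16/3*e1 e2


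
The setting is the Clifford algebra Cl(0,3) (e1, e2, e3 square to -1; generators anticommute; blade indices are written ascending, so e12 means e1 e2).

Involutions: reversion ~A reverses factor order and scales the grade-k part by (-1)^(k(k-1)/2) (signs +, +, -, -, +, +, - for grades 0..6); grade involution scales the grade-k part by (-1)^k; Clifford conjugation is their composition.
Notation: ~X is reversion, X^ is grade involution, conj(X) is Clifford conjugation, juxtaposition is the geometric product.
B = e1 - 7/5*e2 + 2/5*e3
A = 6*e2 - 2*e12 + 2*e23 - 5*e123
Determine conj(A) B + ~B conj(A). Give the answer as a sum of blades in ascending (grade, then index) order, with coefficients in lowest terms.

first term: -42/5 + 14/5*e1 + 14/5*e2 + 14/5*e3 + 8*e12 + 7*e13 + 13/5*e23 - 6/5*e123
second term: -42/5 - 14/5*e1 - 14/5*e2 - 14/5*e3 - 4*e12 + 7*e13 + 37/5*e23 - 6/5*e123
Answer: -84/5 + 4*e12 + 14*e13 + 10*e23 - 12/5*e123


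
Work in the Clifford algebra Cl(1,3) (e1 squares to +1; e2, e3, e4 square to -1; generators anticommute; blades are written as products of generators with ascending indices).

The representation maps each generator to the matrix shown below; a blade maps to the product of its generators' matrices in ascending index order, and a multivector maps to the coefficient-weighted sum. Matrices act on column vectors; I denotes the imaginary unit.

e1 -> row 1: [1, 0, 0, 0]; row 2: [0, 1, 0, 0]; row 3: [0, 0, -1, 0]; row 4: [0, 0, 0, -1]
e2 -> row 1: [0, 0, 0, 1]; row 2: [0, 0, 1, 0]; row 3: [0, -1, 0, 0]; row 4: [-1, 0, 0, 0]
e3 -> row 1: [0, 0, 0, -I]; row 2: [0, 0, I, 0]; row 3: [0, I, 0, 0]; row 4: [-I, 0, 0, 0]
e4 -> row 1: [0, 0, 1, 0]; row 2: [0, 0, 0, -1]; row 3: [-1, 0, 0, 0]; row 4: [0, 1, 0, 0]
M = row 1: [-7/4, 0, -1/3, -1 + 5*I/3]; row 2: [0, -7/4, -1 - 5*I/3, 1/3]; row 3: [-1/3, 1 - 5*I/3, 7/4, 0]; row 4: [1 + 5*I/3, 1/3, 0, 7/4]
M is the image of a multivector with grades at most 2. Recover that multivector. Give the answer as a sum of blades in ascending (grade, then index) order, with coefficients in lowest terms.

Method: the blade images are trace-orthogonal — tr(rho(e_A) rho(e_B)^-1) = 4 if A = B and 0 otherwise — and rho(e_A)^-1 = (e_A)^2 * rho(e_A) with (e_A)^2 = +1 or -1, so the coefficient of e_A in the preimage is (e_A)^2 * tr(M rho(e_A))/4.
Nonzero projections over blades of grade <= 2: e1: (e1)^2 = +1, tr(M rho(e1)) = -7, coefficient -7/4; e2: (e2)^2 = -1, tr(M rho(e2)) = 4, coefficient -1; e3: (e3)^2 = -1, tr(M rho(e3)) = 20/3, coefficient -5/3; e1 e4: (e1 e4)^2 = +1, tr(M rho(e1 e4)) = -4/3, coefficient -1/3. Every other blade of grade <= 2 projects to 0.
Answer: -7/4*e1 - e2 - 5/3*e3 - 1/3*e1 e4


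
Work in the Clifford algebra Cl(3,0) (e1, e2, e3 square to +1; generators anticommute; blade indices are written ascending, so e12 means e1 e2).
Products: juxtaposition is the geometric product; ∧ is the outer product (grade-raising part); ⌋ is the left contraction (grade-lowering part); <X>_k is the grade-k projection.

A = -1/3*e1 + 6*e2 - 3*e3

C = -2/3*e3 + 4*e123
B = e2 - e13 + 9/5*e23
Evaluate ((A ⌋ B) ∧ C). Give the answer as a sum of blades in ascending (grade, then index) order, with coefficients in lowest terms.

step 1: 6 - 3*e1 + 27/5*e2 + 167/15*e3
step 2: -4*e3 + 2*e13 - 18/5*e23 + 24*e123
Answer: -4*e3 + 2*e13 - 18/5*e23 + 24*e123


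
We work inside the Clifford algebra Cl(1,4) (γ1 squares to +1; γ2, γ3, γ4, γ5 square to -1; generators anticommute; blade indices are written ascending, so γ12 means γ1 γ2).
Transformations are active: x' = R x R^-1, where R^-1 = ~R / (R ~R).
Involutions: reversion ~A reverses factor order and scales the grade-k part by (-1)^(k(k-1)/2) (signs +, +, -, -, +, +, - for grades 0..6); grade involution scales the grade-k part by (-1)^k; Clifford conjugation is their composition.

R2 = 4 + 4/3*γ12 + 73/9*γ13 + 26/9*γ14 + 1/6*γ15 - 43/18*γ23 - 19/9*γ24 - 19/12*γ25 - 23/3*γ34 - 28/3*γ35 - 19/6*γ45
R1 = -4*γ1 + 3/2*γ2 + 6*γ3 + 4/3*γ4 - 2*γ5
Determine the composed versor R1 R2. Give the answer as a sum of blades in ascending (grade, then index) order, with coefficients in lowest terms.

Distribute over the terms of R1 (each basis-blade product reordered to ascending indices, repeated generators contracted through their squares):
(-4*γ1) R2 = -16*γ1 - 16/3*γ2 - 292/9*γ3 - 104/9*γ4 - 2/3*γ5 + 86/9*γ123 + 76/9*γ124 + 19/3*γ125 + 92/3*γ134 + 112/3*γ135 + 38/3*γ145
(3/2*γ2) R2 = 2*γ1 + 6*γ2 + 43/12*γ3 + 19/6*γ4 + 19/8*γ5 - 73/6*γ123 - 13/3*γ124 - 1/4*γ125 - 23/2*γ234 - 14*γ235 - 19/4*γ245
(6*γ3) R2 = 146/3*γ1 - 43/3*γ2 + 24*γ3 + 46*γ4 + 56*γ5 + 8*γ123 - 52/3*γ134 - γ135 + 38/3*γ234 + 19/2*γ235 - 19*γ345
(4/3*γ4) R2 = 104/27*γ1 - 76/27*γ2 - 92/9*γ3 + 16/3*γ4 + 38/9*γ5 + 16/9*γ124 + 292/27*γ134 - 2/9*γ145 - 86/27*γ234 + 19/9*γ245 + 112/9*γ345
(-2*γ5) R2 = -1/3*γ1 + 19/6*γ2 + 56/3*γ3 + 19/3*γ4 - 8*γ5 - 8/3*γ125 - 146/9*γ135 - 52/9*γ145 + 43/9*γ235 + 38/9*γ245 + 46/3*γ345
Summing the partial products and collecting blades:
Answer: 1031/27*γ1 - 719/54*γ2 + 43/12*γ3 + 887/18*γ4 + 3883/72*γ5 + 97/18*γ123 + 53/9*γ124 + 41/12*γ125 + 652/27*γ134 + 181/9*γ135 + 20/3*γ145 - 109/54*γ234 + 5/18*γ235 + 19/12*γ245 + 79/9*γ345


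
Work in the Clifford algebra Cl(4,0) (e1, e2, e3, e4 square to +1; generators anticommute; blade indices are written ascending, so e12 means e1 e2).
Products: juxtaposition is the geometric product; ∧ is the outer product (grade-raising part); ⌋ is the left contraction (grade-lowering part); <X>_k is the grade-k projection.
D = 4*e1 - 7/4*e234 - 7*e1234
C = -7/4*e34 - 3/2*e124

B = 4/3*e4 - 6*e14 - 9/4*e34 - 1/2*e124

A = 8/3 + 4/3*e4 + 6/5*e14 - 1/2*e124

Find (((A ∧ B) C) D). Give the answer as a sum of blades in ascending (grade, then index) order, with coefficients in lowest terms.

step 1: 32/9*e4 - 16*e14 - 6*e34 - 4/3*e124
step 2: -25/2 + 24*e2 + 56/9*e3 - 16/3*e12 - 28*e13 + 20/3*e123
step 3: -50*e1 + 64/3*e2 + 112*e3 + 140/3*e4 - 96*e12 - 224/9*e13 + 35/3*e14 + 80/3*e23 + 1862/9*e24 - 238/3*e34 - 833/9*e124 + 532/3*e134 + 175/8*e234 + 175/2*e1234
Answer: -50*e1 + 64/3*e2 + 112*e3 + 140/3*e4 - 96*e12 - 224/9*e13 + 35/3*e14 + 80/3*e23 + 1862/9*e24 - 238/3*e34 - 833/9*e124 + 532/3*e134 + 175/8*e234 + 175/2*e1234


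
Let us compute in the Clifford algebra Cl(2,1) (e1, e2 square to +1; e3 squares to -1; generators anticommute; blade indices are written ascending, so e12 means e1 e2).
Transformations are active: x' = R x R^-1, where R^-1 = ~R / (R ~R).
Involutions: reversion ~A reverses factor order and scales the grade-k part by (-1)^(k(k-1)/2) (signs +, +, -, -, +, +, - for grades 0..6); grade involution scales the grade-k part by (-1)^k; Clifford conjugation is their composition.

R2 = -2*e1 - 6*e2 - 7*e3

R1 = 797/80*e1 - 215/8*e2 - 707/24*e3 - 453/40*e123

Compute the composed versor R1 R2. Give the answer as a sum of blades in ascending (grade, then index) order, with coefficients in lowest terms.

Distribute over the terms of R2 (each basis-blade product reordered to ascending indices, repeated generators contracted through their squares):
R1 (-2*e1) = -797/40 - 215/4*e12 - 707/12*e13 + 453/20*e23
R1 (-6*e2) = 645/4 - 2391/40*e12 - 1359/20*e13 - 707/4*e23
R1 (-7*e3) = -4949/24 - 3171/40*e12 - 5579/80*e13 + 1505/8*e23
Summing the partial products and collecting blades:
Answer: -3893/60 - 964/5*e12 - 9437/48*e13 + 1361/40*e23


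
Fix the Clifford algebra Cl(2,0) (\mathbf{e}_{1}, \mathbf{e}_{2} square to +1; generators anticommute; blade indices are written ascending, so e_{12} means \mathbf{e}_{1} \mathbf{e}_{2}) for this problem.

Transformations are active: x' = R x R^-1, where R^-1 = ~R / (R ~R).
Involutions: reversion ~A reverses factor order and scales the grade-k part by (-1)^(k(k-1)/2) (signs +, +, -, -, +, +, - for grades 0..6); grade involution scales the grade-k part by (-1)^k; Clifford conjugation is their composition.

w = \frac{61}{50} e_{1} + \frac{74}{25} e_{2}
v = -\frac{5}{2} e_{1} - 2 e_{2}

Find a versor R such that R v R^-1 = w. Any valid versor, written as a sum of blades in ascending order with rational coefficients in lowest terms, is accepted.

Sketch: the shared square \frac{41}{4} makes R = v + w = -\frac{32}{25} e_{1} + \frac{24}{25} e_{2} the natural versor; its sandwich fixes that direction, negates (v - w)/2, and sends v to w.
Answer: -\frac{32}{25} e_{1} + \frac{24}{25} e_{2}


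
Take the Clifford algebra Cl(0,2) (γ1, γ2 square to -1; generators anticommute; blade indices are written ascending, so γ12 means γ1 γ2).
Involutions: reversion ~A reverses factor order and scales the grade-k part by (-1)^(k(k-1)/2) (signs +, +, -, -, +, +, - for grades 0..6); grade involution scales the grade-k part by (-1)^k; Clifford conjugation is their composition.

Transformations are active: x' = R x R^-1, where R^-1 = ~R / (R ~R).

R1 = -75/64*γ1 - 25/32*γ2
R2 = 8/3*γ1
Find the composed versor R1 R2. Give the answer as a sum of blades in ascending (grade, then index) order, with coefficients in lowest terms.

Distribute over the terms of R2 (each basis-blade product reordered to ascending indices, repeated generators contracted through their squares):
R1 (8/3*γ1) = 25/8 + 25/12*γ12
Answer: 25/8 + 25/12*γ12


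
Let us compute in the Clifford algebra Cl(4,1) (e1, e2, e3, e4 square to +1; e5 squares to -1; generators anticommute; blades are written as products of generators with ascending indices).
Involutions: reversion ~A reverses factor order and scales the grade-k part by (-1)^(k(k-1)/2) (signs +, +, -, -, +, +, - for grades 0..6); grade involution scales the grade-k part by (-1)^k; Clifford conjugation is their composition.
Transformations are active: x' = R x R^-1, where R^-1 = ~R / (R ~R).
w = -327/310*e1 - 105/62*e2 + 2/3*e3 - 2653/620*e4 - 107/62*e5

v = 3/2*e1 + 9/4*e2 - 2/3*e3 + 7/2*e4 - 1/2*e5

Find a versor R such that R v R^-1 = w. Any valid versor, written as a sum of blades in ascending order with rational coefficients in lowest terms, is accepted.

Take R = v + w = 69/155*e1 + 69/124*e2 - 483/620*e4 - 69/31*e5. Because q(v) = q(w) = 2845/144, conjugation by R sends v exactly to w.
Answer: 69/155*e1 + 69/124*e2 - 483/620*e4 - 69/31*e5


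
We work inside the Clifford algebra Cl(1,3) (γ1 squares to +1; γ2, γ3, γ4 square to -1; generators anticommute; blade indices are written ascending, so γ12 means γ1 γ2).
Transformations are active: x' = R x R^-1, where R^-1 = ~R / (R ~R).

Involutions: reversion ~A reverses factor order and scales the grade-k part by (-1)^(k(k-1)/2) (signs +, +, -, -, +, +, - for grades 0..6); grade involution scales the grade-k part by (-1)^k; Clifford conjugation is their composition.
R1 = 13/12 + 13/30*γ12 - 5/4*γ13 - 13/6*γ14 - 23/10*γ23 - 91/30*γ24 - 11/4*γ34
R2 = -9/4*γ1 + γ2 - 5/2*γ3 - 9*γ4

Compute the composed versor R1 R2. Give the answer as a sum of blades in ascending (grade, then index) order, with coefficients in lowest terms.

Distribute over the terms of R2 (each basis-blade product reordered to ascending indices, repeated generators contracted through their squares):
R1 (-9/4*γ1) = -39/16*γ1 + 39/40*γ2 - 45/16*γ3 - 39/8*γ4 + 207/40*γ123 + 273/40*γ124 + 99/16*γ134
R1 (γ2) = -13/30*γ1 + 13/12*γ2 - 23/10*γ3 - 91/30*γ4 + 5/4*γ123 + 13/6*γ124 - 11/4*γ234
R1 (-5/2*γ3) = -25/8*γ1 - 23/4*γ2 - 65/24*γ3 + 55/8*γ4 - 13/12*γ123 - 65/12*γ134 - 91/12*γ234
R1 (-9*γ4) = -39/2*γ1 - 273/10*γ2 - 99/4*γ3 - 39/4*γ4 - 39/10*γ124 + 45/4*γ134 + 207/10*γ234
Summing the partial products and collecting blades:
Answer: -6119/240*γ1 - 3719/120*γ2 - 7817/240*γ3 - 647/60*γ4 + 641/120*γ123 + 611/120*γ124 + 577/48*γ134 + 311/30*γ234


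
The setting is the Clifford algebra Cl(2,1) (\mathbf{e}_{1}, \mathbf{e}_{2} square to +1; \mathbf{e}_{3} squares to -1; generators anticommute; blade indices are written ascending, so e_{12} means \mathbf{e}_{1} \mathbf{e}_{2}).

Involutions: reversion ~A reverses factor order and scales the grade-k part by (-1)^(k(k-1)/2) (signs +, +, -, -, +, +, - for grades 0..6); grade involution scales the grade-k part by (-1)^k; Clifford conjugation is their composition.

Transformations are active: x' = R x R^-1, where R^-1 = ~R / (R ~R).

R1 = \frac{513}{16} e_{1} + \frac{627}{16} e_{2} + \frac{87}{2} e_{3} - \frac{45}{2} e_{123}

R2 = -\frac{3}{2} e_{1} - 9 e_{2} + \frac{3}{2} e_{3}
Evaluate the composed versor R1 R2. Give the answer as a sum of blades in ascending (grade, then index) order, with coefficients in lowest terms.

Distribute over the terms of R2 (each basis-blade product reordered to ascending indices, repeated generators contracted through their squares):
R1 (-\frac{3}{2} e_{1}) = -\frac{1539}{32} + \frac{1881}{32} e_{12} + \frac{261}{4} e_{13} + \frac{135}{4} e_{23}
R1 (-9 e_{2}) = -\frac{5643}{16} - \frac{4617}{16} e_{12} - \frac{405}{2} e_{13} + \frac{783}{2} e_{23}
R1 (\frac{3}{2} e_{3}) = -\frac{261}{4} + \frac{135}{4} e_{12} + \frac{1539}{32} e_{13} + \frac{1881}{32} e_{23}
Summing the partial products and collecting blades:
Answer: -\frac{14913}{32} - \frac{6273}{32} e_{12} - \frac{2853}{32} e_{13} + \frac{15489}{32} e_{23}


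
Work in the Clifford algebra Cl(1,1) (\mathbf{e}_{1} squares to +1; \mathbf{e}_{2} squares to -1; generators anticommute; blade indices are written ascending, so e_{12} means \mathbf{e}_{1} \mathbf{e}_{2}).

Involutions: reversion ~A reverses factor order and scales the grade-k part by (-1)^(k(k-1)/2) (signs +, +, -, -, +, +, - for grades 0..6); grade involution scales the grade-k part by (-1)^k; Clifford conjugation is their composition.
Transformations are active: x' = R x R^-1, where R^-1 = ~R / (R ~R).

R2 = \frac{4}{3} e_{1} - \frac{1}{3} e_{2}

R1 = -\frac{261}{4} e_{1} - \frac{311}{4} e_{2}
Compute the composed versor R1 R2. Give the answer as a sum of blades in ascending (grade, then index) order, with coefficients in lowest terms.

Distribute over the terms of R1 (each basis-blade product reordered to ascending indices, repeated generators contracted through their squares):
(-\frac{261}{4} e_{1}) R2 = -87 + \frac{87}{4} e_{12}
(-\frac{311}{4} e_{2}) R2 = -\frac{311}{12} + \frac{311}{3} e_{12}
Summing the partial products and collecting blades:
Answer: -\frac{1355}{12} + \frac{1505}{12} e_{12}
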